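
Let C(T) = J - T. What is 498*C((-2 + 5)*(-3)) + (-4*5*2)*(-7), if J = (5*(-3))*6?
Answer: -40058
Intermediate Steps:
J = -90 (J = -15*6 = -90)
C(T) = -90 - T
498*C((-2 + 5)*(-3)) + (-4*5*2)*(-7) = 498*(-90 - (-2 + 5)*(-3)) + (-4*5*2)*(-7) = 498*(-90 - 3*(-3)) - 20*2*(-7) = 498*(-90 - 1*(-9)) - 40*(-7) = 498*(-90 + 9) + 280 = 498*(-81) + 280 = -40338 + 280 = -40058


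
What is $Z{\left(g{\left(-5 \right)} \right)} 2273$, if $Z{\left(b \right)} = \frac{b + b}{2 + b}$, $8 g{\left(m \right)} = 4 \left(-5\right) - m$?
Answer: $-68190$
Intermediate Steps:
$g{\left(m \right)} = - \frac{5}{2} - \frac{m}{8}$ ($g{\left(m \right)} = \frac{4 \left(-5\right) - m}{8} = \frac{-20 - m}{8} = - \frac{5}{2} - \frac{m}{8}$)
$Z{\left(b \right)} = \frac{2 b}{2 + b}$
$Z{\left(g{\left(-5 \right)} \right)} 2273 = \frac{2 \left(- \frac{5}{2} - - \frac{5}{8}\right)}{2 - \frac{15}{8}} \cdot 2273 = \frac{2 \left(- \frac{5}{2} + \frac{5}{8}\right)}{2 + \left(- \frac{5}{2} + \frac{5}{8}\right)} 2273 = 2 \left(- \frac{15}{8}\right) \frac{1}{2 - \frac{15}{8}} \cdot 2273 = 2 \left(- \frac{15}{8}\right) \frac{1}{\frac{1}{8}} \cdot 2273 = 2 \left(- \frac{15}{8}\right) 8 \cdot 2273 = \left(-30\right) 2273 = -68190$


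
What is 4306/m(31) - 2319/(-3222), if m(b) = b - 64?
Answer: -511015/3938 ≈ -129.77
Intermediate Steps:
m(b) = -64 + b
4306/m(31) - 2319/(-3222) = 4306/(-64 + 31) - 2319/(-3222) = 4306/(-33) - 2319*(-1/3222) = 4306*(-1/33) + 773/1074 = -4306/33 + 773/1074 = -511015/3938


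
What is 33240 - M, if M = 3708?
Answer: 29532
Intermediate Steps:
33240 - M = 33240 - 1*3708 = 33240 - 3708 = 29532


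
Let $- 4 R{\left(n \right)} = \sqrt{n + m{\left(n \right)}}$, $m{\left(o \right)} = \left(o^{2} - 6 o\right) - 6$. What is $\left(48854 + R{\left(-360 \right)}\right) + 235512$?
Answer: $284366 - \frac{\sqrt{131394}}{4} \approx 2.8428 \cdot 10^{5}$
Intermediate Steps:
$m{\left(o \right)} = -6 + o^{2} - 6 o$
$R{\left(n \right)} = - \frac{\sqrt{-6 + n^{2} - 5 n}}{4}$ ($R{\left(n \right)} = - \frac{\sqrt{n - \left(6 - n^{2} + 6 n\right)}}{4} = - \frac{\sqrt{-6 + n^{2} - 5 n}}{4}$)
$\left(48854 + R{\left(-360 \right)}\right) + 235512 = \left(48854 - \frac{\sqrt{-6 + \left(-360\right)^{2} - -1800}}{4}\right) + 235512 = \left(48854 - \frac{\sqrt{-6 + 129600 + 1800}}{4}\right) + 235512 = \left(48854 - \frac{\sqrt{131394}}{4}\right) + 235512 = 284366 - \frac{\sqrt{131394}}{4}$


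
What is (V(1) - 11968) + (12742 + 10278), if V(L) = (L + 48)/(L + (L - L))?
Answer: 11101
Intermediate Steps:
V(L) = (48 + L)/L (V(L) = (48 + L)/(L + 0) = (48 + L)/L)
(V(1) - 11968) + (12742 + 10278) = ((48 + 1)/1 - 11968) + (12742 + 10278) = (1*49 - 11968) + 23020 = (49 - 11968) + 23020 = -11919 + 23020 = 11101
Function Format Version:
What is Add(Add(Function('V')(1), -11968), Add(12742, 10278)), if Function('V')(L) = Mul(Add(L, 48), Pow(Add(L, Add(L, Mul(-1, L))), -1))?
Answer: 11101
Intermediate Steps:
Function('V')(L) = Mul(Pow(L, -1), Add(48, L)) (Function('V')(L) = Mul(Add(48, L), Pow(Add(L, 0), -1)) = Mul(Add(48, L), Pow(L, -1)) = Mul(Pow(L, -1), Add(48, L)))
Add(Add(Function('V')(1), -11968), Add(12742, 10278)) = Add(Add(Mul(Pow(1, -1), Add(48, 1)), -11968), Add(12742, 10278)) = Add(Add(Mul(1, 49), -11968), 23020) = Add(Add(49, -11968), 23020) = Add(-11919, 23020) = 11101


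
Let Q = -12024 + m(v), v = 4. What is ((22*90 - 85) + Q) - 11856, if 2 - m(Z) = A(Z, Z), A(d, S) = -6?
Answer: -21977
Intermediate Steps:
m(Z) = 8 (m(Z) = 2 - 1*(-6) = 2 + 6 = 8)
Q = -12016 (Q = -12024 + 8 = -12016)
((22*90 - 85) + Q) - 11856 = ((22*90 - 85) - 12016) - 11856 = ((1980 - 85) - 12016) - 11856 = (1895 - 12016) - 11856 = -10121 - 11856 = -21977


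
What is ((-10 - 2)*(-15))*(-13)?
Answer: -2340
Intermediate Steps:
((-10 - 2)*(-15))*(-13) = -12*(-15)*(-13) = 180*(-13) = -2340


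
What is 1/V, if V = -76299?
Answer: -1/76299 ≈ -1.3106e-5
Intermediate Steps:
1/V = 1/(-76299) = -1/76299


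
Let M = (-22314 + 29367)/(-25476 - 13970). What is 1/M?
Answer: -39446/7053 ≈ -5.5928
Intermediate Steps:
M = -7053/39446 (M = 7053/(-39446) = 7053*(-1/39446) = -7053/39446 ≈ -0.17880)
1/M = 1/(-7053/39446) = -39446/7053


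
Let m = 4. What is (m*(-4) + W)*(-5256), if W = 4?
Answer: 63072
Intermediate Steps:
(m*(-4) + W)*(-5256) = (4*(-4) + 4)*(-5256) = (-16 + 4)*(-5256) = -12*(-5256) = 63072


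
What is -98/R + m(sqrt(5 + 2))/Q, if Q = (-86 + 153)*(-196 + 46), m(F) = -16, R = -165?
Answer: 32918/55275 ≈ 0.59553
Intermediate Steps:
Q = -10050 (Q = 67*(-150) = -10050)
-98/R + m(sqrt(5 + 2))/Q = -98/(-165) - 16/(-10050) = -98*(-1/165) - 16*(-1/10050) = 98/165 + 8/5025 = 32918/55275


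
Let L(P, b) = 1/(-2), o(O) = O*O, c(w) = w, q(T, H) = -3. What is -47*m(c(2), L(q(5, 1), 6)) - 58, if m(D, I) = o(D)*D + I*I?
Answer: -1783/4 ≈ -445.75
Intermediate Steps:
o(O) = O²
L(P, b) = -½
m(D, I) = D³ + I² (m(D, I) = D²*D + I*I = D³ + I²)
-47*m(c(2), L(q(5, 1), 6)) - 58 = -47*(2³ + (-½)²) - 58 = -47*(8 + ¼) - 58 = -47*33/4 - 58 = -1551/4 - 58 = -1783/4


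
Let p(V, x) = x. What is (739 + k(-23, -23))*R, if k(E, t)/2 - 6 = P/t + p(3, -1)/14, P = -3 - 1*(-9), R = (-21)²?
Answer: 7610652/23 ≈ 3.3090e+5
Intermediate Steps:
R = 441
P = 6 (P = -3 + 9 = 6)
k(E, t) = 83/7 + 12/t (k(E, t) = 12 + 2*(6/t - 1/14) = 12 + 2*(-1/14 + 6/t) = 12 + (-⅐ + 12/t) = 83/7 + 12/t)
(739 + k(-23, -23))*R = (739 + (83/7 + 12/(-23)))*441 = (739 + (83/7 + 12*(-1/23)))*441 = (739 + (83/7 - 12/23))*441 = (739 + 1825/161)*441 = (120804/161)*441 = 7610652/23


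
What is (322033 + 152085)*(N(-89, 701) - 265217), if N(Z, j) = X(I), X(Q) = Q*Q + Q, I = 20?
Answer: -125545024046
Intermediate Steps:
X(Q) = Q + Q² (X(Q) = Q² + Q = Q + Q²)
N(Z, j) = 420 (N(Z, j) = 20*(1 + 20) = 20*21 = 420)
(322033 + 152085)*(N(-89, 701) - 265217) = (322033 + 152085)*(420 - 265217) = 474118*(-264797) = -125545024046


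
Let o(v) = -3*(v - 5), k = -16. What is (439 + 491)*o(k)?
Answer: 58590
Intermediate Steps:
o(v) = 15 - 3*v (o(v) = -3*(-5 + v) = 15 - 3*v)
(439 + 491)*o(k) = (439 + 491)*(15 - 3*(-16)) = 930*(15 + 48) = 930*63 = 58590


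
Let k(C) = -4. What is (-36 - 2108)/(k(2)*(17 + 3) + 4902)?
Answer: -1072/2411 ≈ -0.44463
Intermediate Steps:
(-36 - 2108)/(k(2)*(17 + 3) + 4902) = (-36 - 2108)/(-4*(17 + 3) + 4902) = -2144/(-4*20 + 4902) = -2144/(-80 + 4902) = -2144/4822 = -2144*1/4822 = -1072/2411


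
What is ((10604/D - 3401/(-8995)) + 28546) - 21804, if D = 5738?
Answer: 174045916969/25806655 ≈ 6744.2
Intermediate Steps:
((10604/D - 3401/(-8995)) + 28546) - 21804 = ((10604/5738 - 3401/(-8995)) + 28546) - 21804 = ((10604*(1/5738) - 3401*(-1/8995)) + 28546) - 21804 = ((5302/2869 + 3401/8995) + 28546) - 21804 = (57448959/25806655 + 28546) - 21804 = 736734222589/25806655 - 21804 = 174045916969/25806655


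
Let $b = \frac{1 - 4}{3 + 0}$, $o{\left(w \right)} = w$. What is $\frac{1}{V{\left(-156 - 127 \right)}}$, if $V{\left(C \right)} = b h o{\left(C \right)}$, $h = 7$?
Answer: $\frac{1}{1981} \approx 0.0005048$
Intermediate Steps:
$b = -1$ ($b = - \frac{3}{3} = \left(-3\right) \frac{1}{3} = -1$)
$V{\left(C \right)} = - 7 C$ ($V{\left(C \right)} = \left(-1\right) 7 C = - 7 C$)
$\frac{1}{V{\left(-156 - 127 \right)}} = \frac{1}{\left(-7\right) \left(-156 - 127\right)} = \frac{1}{\left(-7\right) \left(-283\right)} = \frac{1}{1981}$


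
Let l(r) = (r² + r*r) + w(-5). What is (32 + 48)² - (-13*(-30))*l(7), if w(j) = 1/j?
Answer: -31742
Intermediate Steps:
l(r) = -⅕ + 2*r² (l(r) = (r² + r*r) + 1/(-5) = (r² + r²) - ⅕ = 2*r² - ⅕ = -⅕ + 2*r²)
(32 + 48)² - (-13*(-30))*l(7) = (32 + 48)² - (-13*(-30))*(-⅕ + 2*7²) = 80² - 390*(-⅕ + 2*49) = 6400 - 390*(-⅕ + 98) = 6400 - 390*489/5 = 6400 - 1*38142 = 6400 - 38142 = -31742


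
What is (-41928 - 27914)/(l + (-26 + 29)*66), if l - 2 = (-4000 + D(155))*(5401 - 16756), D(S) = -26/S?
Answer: -1082551/704042623 ≈ -0.0015376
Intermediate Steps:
l = 1408079108/31 (l = 2 + (-4000 - 26/155)*(5401 - 16756) = 2 + (-4000 - 26*1/155)*(-11355) = 2 + (-4000 - 26/155)*(-11355) = 2 - 620026/155*(-11355) = 2 + 1408079046/31 = 1408079108/31 ≈ 4.5422e+7)
(-41928 - 27914)/(l + (-26 + 29)*66) = (-41928 - 27914)/(1408079108/31 + (-26 + 29)*66) = -69842/(1408079108/31 + 3*66) = -69842/(1408079108/31 + 198) = -69842/1408085246/31 = -69842*31/1408085246 = -1082551/704042623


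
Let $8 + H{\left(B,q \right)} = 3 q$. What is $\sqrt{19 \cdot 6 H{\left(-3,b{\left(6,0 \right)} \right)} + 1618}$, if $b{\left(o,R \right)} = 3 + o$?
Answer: $2 \sqrt{946} \approx 61.514$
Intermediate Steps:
$H{\left(B,q \right)} = -8 + 3 q$
$\sqrt{19 \cdot 6 H{\left(-3,b{\left(6,0 \right)} \right)} + 1618} = \sqrt{19 \cdot 6 \left(-8 + 3 \left(3 + 6\right)\right) + 1618} = \sqrt{114 \left(-8 + 3 \cdot 9\right) + 1618} = \sqrt{114 \left(-8 + 27\right) + 1618} = \sqrt{114 \cdot 19 + 1618} = \sqrt{2166 + 1618} = \sqrt{3784} = 2 \sqrt{946}$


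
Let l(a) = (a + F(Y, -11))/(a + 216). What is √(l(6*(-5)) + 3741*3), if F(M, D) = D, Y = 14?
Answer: √388263282/186 ≈ 105.94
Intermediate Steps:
l(a) = (-11 + a)/(216 + a) (l(a) = (a - 11)/(a + 216) = (-11 + a)/(216 + a))
√(l(6*(-5)) + 3741*3) = √((-11 + 6*(-5))/(216 + 6*(-5)) + 3741*3) = √((-11 - 30)/(216 - 30) + 11223) = √(-41/186 + 11223) = √(2087437/186) = √388263282/186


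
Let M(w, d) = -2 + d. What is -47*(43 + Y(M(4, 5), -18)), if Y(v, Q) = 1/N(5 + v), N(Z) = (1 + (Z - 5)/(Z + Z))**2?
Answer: -741613/361 ≈ -2054.3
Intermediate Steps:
N(Z) = (1 + (-5 + Z)/(2*Z))**2 (N(Z) = (1 + (-5 + Z)/((2*Z)))**2 = (1 + (-5 + Z)*(1/(2*Z)))**2 = (1 + (-5 + Z)/(2*Z))**2)
Y(v, Q) = 4*(5 + v)**2/(10 + 3*v)**2 (Y(v, Q) = 1/((-5 + 3*(5 + v))**2/(4*(5 + v)**2)) = 1/((-5 + (15 + 3*v))**2/(4*(5 + v)**2)) = 1/((10 + 3*v)**2/(4*(5 + v)**2)) = 4*(5 + v)**2/(10 + 3*v)**2)
-47*(43 + Y(M(4, 5), -18)) = -47*(43 + 4*(5 + (-2 + 5))**2/(10 + 3*(-2 + 5))**2) = -47*(43 + 4*(5 + 3)**2/(10 + 3*3)**2) = -47*(43 + 4*8**2/(10 + 9)**2) = -47*(43 + 4*64/19**2) = -47*(43 + 4*64*(1/361)) = -47*(43 + 256/361) = -47*15779/361 = -741613/361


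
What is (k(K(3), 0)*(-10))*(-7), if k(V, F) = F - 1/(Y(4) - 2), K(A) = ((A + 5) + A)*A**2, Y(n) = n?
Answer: -35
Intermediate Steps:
K(A) = A**2*(5 + 2*A) (K(A) = ((5 + A) + A)*A**2 = (5 + 2*A)*A**2 = A**2*(5 + 2*A))
k(V, F) = -1/2 + F (k(V, F) = F - 1/(4 - 2) = F - 1/2 = -1/2 + F)
(k(K(3), 0)*(-10))*(-7) = ((-1/2 + 0)*(-10))*(-7) = -1/2*(-10)*(-7) = 5*(-7) = -35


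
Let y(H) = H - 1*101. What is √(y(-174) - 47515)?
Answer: 9*I*√590 ≈ 218.61*I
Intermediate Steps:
y(H) = -101 + H (y(H) = H - 101 = -101 + H)
√(y(-174) - 47515) = √((-101 - 174) - 47515) = √(-275 - 47515) = √(-47790) = 9*I*√590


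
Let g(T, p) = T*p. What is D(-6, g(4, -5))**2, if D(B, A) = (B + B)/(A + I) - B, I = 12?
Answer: 225/4 ≈ 56.250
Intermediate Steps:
D(B, A) = -B + 2*B/(12 + A) (D(B, A) = (B + B)/(A + 12) - B = (2*B)/(12 + A) - B = 2*B/(12 + A) - B = -B + 2*B/(12 + A))
D(-6, g(4, -5))**2 = (-1*(-6)*(10 + 4*(-5))/(12 + 4*(-5)))**2 = (-1*(-6)*(10 - 20)/(12 - 20))**2 = (-1*(-6)*(-10)/(-8))**2 = (-1*(-6)*(-1/8)*(-10))**2 = (15/2)**2 = 225/4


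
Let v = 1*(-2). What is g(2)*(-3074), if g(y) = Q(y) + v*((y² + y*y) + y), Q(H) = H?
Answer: 55332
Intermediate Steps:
v = -2
g(y) = -y - 4*y² (g(y) = y - 2*((y² + y*y) + y) = y - 2*((y² + y²) + y) = y - 2*(2*y² + y) = y - 2*(y + 2*y²) = y + (-4*y² - 2*y) = -y - 4*y²)
g(2)*(-3074) = (2*(-1 - 4*2))*(-3074) = (2*(-1 - 8))*(-3074) = (2*(-9))*(-3074) = -18*(-3074) = 55332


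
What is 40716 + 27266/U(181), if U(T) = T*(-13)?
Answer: 95777482/2353 ≈ 40704.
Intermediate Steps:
U(T) = -13*T
40716 + 27266/U(181) = 40716 + 27266/((-13*181)) = 40716 + 27266/(-2353) = 40716 + 27266*(-1/2353) = 40716 - 27266/2353 = 95777482/2353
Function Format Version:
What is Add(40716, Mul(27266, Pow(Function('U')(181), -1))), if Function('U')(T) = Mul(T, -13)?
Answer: Rational(95777482, 2353) ≈ 40704.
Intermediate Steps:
Function('U')(T) = Mul(-13, T)
Add(40716, Mul(27266, Pow(Function('U')(181), -1))) = Add(40716, Mul(27266, Pow(Mul(-13, 181), -1))) = Add(40716, Mul(27266, Pow(-2353, -1))) = Add(40716, Mul(27266, Rational(-1, 2353))) = Add(40716, Rational(-27266, 2353)) = Rational(95777482, 2353)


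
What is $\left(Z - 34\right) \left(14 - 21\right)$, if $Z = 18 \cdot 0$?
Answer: $238$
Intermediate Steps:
$Z = 0$
$\left(Z - 34\right) \left(14 - 21\right) = \left(0 - 34\right) \left(14 - 21\right) = - 34 \left(14 - 21\right) = \left(-34\right) \left(-7\right) = 238$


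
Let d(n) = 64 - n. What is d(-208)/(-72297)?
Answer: -272/72297 ≈ -0.0037623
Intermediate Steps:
d(-208)/(-72297) = (64 - 1*(-208))/(-72297) = (64 + 208)*(-1/72297) = 272*(-1/72297) = -272/72297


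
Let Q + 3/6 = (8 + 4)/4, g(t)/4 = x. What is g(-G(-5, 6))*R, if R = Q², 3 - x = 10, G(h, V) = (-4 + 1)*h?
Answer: -175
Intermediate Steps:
G(h, V) = -3*h
x = -7 (x = 3 - 1*10 = 3 - 10 = -7)
g(t) = -28 (g(t) = 4*(-7) = -28)
Q = 5/2 (Q = -½ + (8 + 4)/4 = -½ + 12*(¼) = -½ + 3 = 5/2 ≈ 2.5000)
R = 25/4 (R = (5/2)² = 25/4 ≈ 6.2500)
g(-G(-5, 6))*R = -28*25/4 = -175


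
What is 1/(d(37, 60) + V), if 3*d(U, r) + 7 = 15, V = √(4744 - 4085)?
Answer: -24/5867 + 9*√659/5867 ≈ 0.035289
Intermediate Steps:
V = √659 ≈ 25.671
d(U, r) = 8/3 (d(U, r) = -7/3 + (⅓)*15 = -7/3 + 5 = 8/3)
1/(d(37, 60) + V) = 1/(8/3 + √659)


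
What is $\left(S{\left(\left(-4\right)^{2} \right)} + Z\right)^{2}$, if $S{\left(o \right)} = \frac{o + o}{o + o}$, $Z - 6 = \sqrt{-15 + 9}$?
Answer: $\left(7 + i \sqrt{6}\right)^{2} \approx 43.0 + 34.293 i$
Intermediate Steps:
$Z = 6 + i \sqrt{6}$ ($Z = 6 + \sqrt{-15 + 9} = 6 + \sqrt{-6} = 6 + i \sqrt{6} \approx 6.0 + 2.4495 i$)
$S{\left(o \right)} = 1$ ($S{\left(o \right)} = \frac{2 o}{2 o} = 2 o \frac{1}{2 o} = 1$)
$\left(S{\left(\left(-4\right)^{2} \right)} + Z\right)^{2} = \left(1 + \left(6 + i \sqrt{6}\right)\right)^{2} = \left(7 + i \sqrt{6}\right)^{2}$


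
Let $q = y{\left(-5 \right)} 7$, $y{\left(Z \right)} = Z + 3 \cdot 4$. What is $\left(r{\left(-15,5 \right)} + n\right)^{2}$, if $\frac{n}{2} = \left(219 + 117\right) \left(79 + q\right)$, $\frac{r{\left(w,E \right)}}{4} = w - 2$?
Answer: $7387058704$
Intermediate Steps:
$y{\left(Z \right)} = 12 + Z$ ($y{\left(Z \right)} = Z + 12 = 12 + Z$)
$r{\left(w,E \right)} = -8 + 4 w$ ($r{\left(w,E \right)} = 4 \left(w - 2\right) = 4 \left(-2 + w\right) = -8 + 4 w$)
$q = 49$ ($q = \left(12 - 5\right) 7 = 7 \cdot 7 = 49$)
$n = 86016$ ($n = 2 \left(219 + 117\right) \left(79 + 49\right) = 2 \cdot 336 \cdot 128 = 2 \cdot 43008 = 86016$)
$\left(r{\left(-15,5 \right)} + n\right)^{2} = \left(\left(-8 + 4 \left(-15\right)\right) + 86016\right)^{2} = \left(\left(-8 - 60\right) + 86016\right)^{2} = \left(-68 + 86016\right)^{2} = 85948^{2} = 7387058704$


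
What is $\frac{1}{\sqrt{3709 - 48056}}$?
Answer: $- \frac{i \sqrt{44347}}{44347} \approx - 0.0047486 i$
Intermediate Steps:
$\frac{1}{\sqrt{3709 - 48056}} = \frac{1}{\sqrt{-44347}} = \frac{1}{i \sqrt{44347}} = - \frac{i \sqrt{44347}}{44347}$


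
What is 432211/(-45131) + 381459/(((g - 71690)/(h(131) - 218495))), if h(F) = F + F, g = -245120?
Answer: 288990831403319/1099842470 ≈ 2.6276e+5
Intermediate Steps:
h(F) = 2*F
432211/(-45131) + 381459/(((g - 71690)/(h(131) - 218495))) = 432211/(-45131) + 381459/(((-245120 - 71690)/(2*131 - 218495))) = 432211*(-1/45131) + 381459/((-316810/(262 - 218495))) = -432211/45131 + 381459/((-316810/(-218233))) = -432211/45131 + 381459/((-316810*(-1/218233))) = -432211/45131 + 381459/(316810/218233) = -432211/45131 + 381459*(218233/316810) = -432211/45131 + 6403610919/24370 = 288990831403319/1099842470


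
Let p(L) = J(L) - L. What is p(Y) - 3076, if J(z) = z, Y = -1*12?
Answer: -3076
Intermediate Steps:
Y = -12
p(L) = 0 (p(L) = L - L = 0)
p(Y) - 3076 = 0 - 3076 = -3076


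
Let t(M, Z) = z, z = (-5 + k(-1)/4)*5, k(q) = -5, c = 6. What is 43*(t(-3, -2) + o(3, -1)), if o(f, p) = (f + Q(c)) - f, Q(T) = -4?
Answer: -6063/4 ≈ -1515.8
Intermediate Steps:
z = -125/4 (z = (-5 - 5/4)*5 = -25/4*5 = -125/4 ≈ -31.250)
t(M, Z) = -125/4
o(f, p) = -4 (o(f, p) = (f - 4) - f = (-4 + f) - f = -4)
43*(t(-3, -2) + o(3, -1)) = 43*(-125/4 - 4) = 43*(-141/4) = -6063/4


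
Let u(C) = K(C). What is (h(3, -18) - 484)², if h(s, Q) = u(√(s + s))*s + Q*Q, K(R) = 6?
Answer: 20164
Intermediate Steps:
u(C) = 6
h(s, Q) = Q² + 6*s (h(s, Q) = 6*s + Q*Q = 6*s + Q² = Q² + 6*s)
(h(3, -18) - 484)² = (((-18)² + 6*3) - 484)² = ((324 + 18) - 484)² = (342 - 484)² = (-142)² = 20164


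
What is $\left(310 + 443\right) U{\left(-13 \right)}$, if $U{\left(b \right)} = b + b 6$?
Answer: $-68523$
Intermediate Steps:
$U{\left(b \right)} = 7 b$ ($U{\left(b \right)} = b + 6 b = 7 b$)
$\left(310 + 443\right) U{\left(-13 \right)} = \left(310 + 443\right) 7 \left(-13\right) = 753 \left(-91\right) = -68523$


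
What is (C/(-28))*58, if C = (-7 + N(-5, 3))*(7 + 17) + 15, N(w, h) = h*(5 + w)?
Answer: 4437/14 ≈ 316.93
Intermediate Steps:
C = -153 (C = (-7 + 3*(5 - 5))*(7 + 17) + 15 = (-7 + 3*0)*24 + 15 = (-7 + 0)*24 + 15 = -7*24 + 15 = -168 + 15 = -153)
(C/(-28))*58 = -153/(-28)*58 = -153*(-1/28)*58 = (153/28)*58 = 4437/14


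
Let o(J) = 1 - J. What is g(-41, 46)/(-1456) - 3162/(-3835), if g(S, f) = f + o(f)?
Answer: 353849/429520 ≈ 0.82382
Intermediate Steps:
g(S, f) = 1 (g(S, f) = f + (1 - f) = 1)
g(-41, 46)/(-1456) - 3162/(-3835) = 1/(-1456) - 3162/(-3835) = 1*(-1/1456) - 3162*(-1/3835) = -1/1456 + 3162/3835 = 353849/429520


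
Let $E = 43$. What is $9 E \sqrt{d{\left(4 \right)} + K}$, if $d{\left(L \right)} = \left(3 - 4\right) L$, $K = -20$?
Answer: $774 i \sqrt{6} \approx 1895.9 i$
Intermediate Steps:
$d{\left(L \right)} = - L$
$9 E \sqrt{d{\left(4 \right)} + K} = 9 \cdot 43 \sqrt{\left(-1\right) 4 - 20} = 387 \sqrt{-4 - 20} = 387 \sqrt{-24} = 387 \cdot 2 i \sqrt{6} = 774 i \sqrt{6}$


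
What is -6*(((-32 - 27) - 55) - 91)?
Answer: 1230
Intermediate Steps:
-6*(((-32 - 27) - 55) - 91) = -6*((-59 - 55) - 91) = -6*(-114 - 91) = -6*(-205) = 1230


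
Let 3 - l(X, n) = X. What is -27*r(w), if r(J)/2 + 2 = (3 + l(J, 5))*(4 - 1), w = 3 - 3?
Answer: -864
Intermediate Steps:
l(X, n) = 3 - X
w = 0
r(J) = 32 - 6*J (r(J) = -4 + 2*((3 + (3 - J))*(4 - 1)) = -4 + 2*((6 - J)*3) = -4 + 2*(18 - 3*J) = -4 + (36 - 6*J) = 32 - 6*J)
-27*r(w) = -27*(32 - 6*0) = -27*(32 + 0) = -27*32 = -864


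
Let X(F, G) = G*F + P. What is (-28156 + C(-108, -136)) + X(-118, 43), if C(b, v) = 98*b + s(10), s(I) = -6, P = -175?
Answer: -43995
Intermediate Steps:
X(F, G) = -175 + F*G (X(F, G) = G*F - 175 = F*G - 175 = -175 + F*G)
C(b, v) = -6 + 98*b (C(b, v) = 98*b - 6 = -6 + 98*b)
(-28156 + C(-108, -136)) + X(-118, 43) = (-28156 + (-6 + 98*(-108))) + (-175 - 118*43) = (-28156 + (-6 - 10584)) + (-175 - 5074) = (-28156 - 10590) - 5249 = -38746 - 5249 = -43995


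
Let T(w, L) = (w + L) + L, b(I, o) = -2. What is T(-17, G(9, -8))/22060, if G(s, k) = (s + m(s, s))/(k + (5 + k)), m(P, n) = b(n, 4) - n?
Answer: -183/242660 ≈ -0.00075414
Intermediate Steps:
m(P, n) = -2 - n
G(s, k) = -2/(5 + 2*k) (G(s, k) = (s + (-2 - s))/(k + (5 + k)) = -2/(5 + 2*k))
T(w, L) = w + 2*L (T(w, L) = (L + w) + L = w + 2*L)
T(-17, G(9, -8))/22060 = (-17 + 2*(-2/(5 + 2*(-8))))/22060 = (-17 + 2*(-2/(5 - 16)))*(1/22060) = (-17 + 2*(-2/(-11)))*(1/22060) = (-17 + 2*(-2*(-1/11)))*(1/22060) = (-17 + 2*(2/11))*(1/22060) = (-17 + 4/11)*(1/22060) = -183/11*1/22060 = -183/242660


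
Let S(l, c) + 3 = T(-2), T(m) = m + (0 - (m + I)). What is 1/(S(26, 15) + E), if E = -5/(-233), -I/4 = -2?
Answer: -233/2558 ≈ -0.091087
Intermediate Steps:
I = 8 (I = -4*(-2) = 8)
T(m) = -8 (T(m) = m + (0 - (m + 8)) = m + (0 - (8 + m)) = m + (0 + (-8 - m)) = m + (-8 - m) = -8)
S(l, c) = -11 (S(l, c) = -3 - 8 = -11)
E = 5/233 (E = -5*(-1/233) = 5/233 ≈ 0.021459)
1/(S(26, 15) + E) = 1/(-11 + 5/233) = 1/(-2558/233) = -233/2558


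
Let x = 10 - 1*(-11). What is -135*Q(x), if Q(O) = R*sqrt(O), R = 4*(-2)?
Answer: 1080*sqrt(21) ≈ 4949.2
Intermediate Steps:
R = -8
x = 21 (x = 10 + 11 = 21)
Q(O) = -8*sqrt(O)
-135*Q(x) = -(-1080)*sqrt(21) = 1080*sqrt(21)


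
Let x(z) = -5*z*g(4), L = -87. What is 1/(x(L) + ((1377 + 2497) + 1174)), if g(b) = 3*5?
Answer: 1/11573 ≈ 8.6408e-5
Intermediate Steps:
g(b) = 15
x(z) = -75*z (x(z) = -5*z*15 = -75*z)
1/(x(L) + ((1377 + 2497) + 1174)) = 1/(-75*(-87) + ((1377 + 2497) + 1174)) = 1/(6525 + (3874 + 1174)) = 1/(6525 + 5048) = 1/11573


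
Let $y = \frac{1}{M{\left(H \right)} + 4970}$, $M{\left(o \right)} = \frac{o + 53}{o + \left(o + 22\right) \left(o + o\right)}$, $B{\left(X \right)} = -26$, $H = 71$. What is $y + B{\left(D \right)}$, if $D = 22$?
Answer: $- \frac{1715643887}{65986814} \approx -26.0$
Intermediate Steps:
$M{\left(o \right)} = \frac{53 + o}{o + 2 o \left(22 + o\right)}$ ($M{\left(o \right)} = \frac{53 + o}{o + \left(22 + o\right) 2 o} = \frac{53 + o}{o + 2 o \left(22 + o\right)}$)
$y = \frac{13277}{65986814}$ ($y = \frac{1}{\frac{53 + 71}{71 \left(45 + 2 \cdot 71\right)} + 4970} = \frac{1}{\frac{1}{71} \frac{1}{45 + 142} \cdot 124 + 4970} = \frac{1}{\frac{1}{71} \cdot \frac{1}{187} \cdot 124 + 4970} = \frac{1}{\frac{124}{13277} + 4970} = \frac{1}{\frac{65986814}{13277}} = \frac{13277}{65986814} \approx 0.00020121$)
$y + B{\left(D \right)} = \frac{13277}{65986814} - 26 = - \frac{1715643887}{65986814}$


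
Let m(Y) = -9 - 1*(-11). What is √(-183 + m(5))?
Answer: I*√181 ≈ 13.454*I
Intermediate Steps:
m(Y) = 2 (m(Y) = -9 + 11 = 2)
√(-183 + m(5)) = √(-183 + 2) = √(-181) = I*√181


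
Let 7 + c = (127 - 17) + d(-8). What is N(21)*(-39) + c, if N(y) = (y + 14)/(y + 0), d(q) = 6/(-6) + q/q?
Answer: 38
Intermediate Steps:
d(q) = 0 (d(q) = 6*(-1/6) + 1 = -1 + 1 = 0)
N(y) = (14 + y)/y
c = 103 (c = -7 + ((127 - 17) + 0) = -7 + (110 + 0) = -7 + 110 = 103)
N(21)*(-39) + c = ((14 + 21)/21)*(-39) + 103 = ((1/21)*35)*(-39) + 103 = (5/3)*(-39) + 103 = -65 + 103 = 38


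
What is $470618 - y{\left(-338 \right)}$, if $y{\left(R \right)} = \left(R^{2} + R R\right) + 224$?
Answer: $241906$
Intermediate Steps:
$y{\left(R \right)} = 224 + 2 R^{2}$ ($y{\left(R \right)} = \left(R^{2} + R^{2}\right) + 224 = 2 R^{2} + 224 = 224 + 2 R^{2}$)
$470618 - y{\left(-338 \right)} = 470618 - \left(224 + 2 \left(-338\right)^{2}\right) = 470618 - \left(224 + 2 \cdot 114244\right) = 470618 - \left(224 + 228488\right) = 470618 - 228712 = 241906$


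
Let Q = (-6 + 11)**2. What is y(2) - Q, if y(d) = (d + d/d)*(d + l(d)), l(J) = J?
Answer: -13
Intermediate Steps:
Q = 25 (Q = 5**2 = 25)
y(d) = 2*d*(1 + d) (y(d) = (d + d/d)*(d + d) = (d + 1)*(2*d) = (1 + d)*(2*d) = 2*d*(1 + d))
y(2) - Q = 2*2*(1 + 2) - 1*25 = 2*2*3 - 25 = 12 - 25 = -13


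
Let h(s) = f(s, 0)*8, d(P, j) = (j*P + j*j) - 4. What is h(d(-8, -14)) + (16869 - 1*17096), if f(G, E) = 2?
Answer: -211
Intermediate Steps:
d(P, j) = -4 + j**2 + P*j (d(P, j) = (P*j + j**2) - 4 = (j**2 + P*j) - 4 = -4 + j**2 + P*j)
h(s) = 16 (h(s) = 2*8 = 16)
h(d(-8, -14)) + (16869 - 1*17096) = 16 + (16869 - 1*17096) = 16 + (16869 - 17096) = 16 - 227 = -211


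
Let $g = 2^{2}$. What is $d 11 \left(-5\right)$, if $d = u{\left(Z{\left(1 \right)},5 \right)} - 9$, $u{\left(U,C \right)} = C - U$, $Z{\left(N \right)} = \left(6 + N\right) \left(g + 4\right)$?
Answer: $3300$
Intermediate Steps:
$g = 4$
$Z{\left(N \right)} = 48 + 8 N$ ($Z{\left(N \right)} = \left(6 + N\right) \left(4 + 4\right) = \left(6 + N\right) 8 = 48 + 8 N$)
$d = -60$ ($d = \left(5 - \left(48 + 8 \cdot 1\right)\right) - 9 = \left(5 - \left(48 + 8\right)\right) - 9 = \left(5 - 56\right) - 9 = -51 - 9 = -60$)
$d 11 \left(-5\right) = \left(-60\right) 11 \left(-5\right) = \left(-660\right) \left(-5\right) = 3300$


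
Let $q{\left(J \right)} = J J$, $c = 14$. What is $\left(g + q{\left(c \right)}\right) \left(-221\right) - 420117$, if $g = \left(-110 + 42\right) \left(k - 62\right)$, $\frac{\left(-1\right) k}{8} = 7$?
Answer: $-2236737$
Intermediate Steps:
$k = -56$ ($k = \left(-8\right) 7 = -56$)
$q{\left(J \right)} = J^{2}$
$g = 8024$ ($g = \left(-110 + 42\right) \left(-56 - 62\right) = \left(-68\right) \left(-118\right) = 8024$)
$\left(g + q{\left(c \right)}\right) \left(-221\right) - 420117 = \left(8024 + 14^{2}\right) \left(-221\right) - 420117 = \left(8024 + 196\right) \left(-221\right) - 420117 = 8220 \left(-221\right) - 420117 = -1816620 - 420117 = -2236737$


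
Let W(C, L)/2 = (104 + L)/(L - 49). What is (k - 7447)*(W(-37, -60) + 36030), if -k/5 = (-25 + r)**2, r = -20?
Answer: -69008442104/109 ≈ -6.3311e+8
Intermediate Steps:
k = -10125 (k = -5*(-25 - 20)**2 = -5*(-45)**2 = -5*2025 = -10125)
W(C, L) = 2*(104 + L)/(-49 + L) (W(C, L) = 2*((104 + L)/(L - 49)) = 2*((104 + L)/(-49 + L)) = 2*(104 + L)/(-49 + L))
(k - 7447)*(W(-37, -60) + 36030) = (-10125 - 7447)*(2*(104 - 60)/(-49 - 60) + 36030) = -17572*(2*44/(-109) + 36030) = -17572*(2*(-1/109)*44 + 36030) = -17572*(-88/109 + 36030) = -17572*3927182/109 = -69008442104/109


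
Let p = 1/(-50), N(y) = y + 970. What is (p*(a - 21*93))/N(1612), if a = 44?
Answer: 1909/129100 ≈ 0.014787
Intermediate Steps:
N(y) = 970 + y
p = -1/50 ≈ -0.020000
(p*(a - 21*93))/N(1612) = (-(44 - 21*93)/50)/(970 + 1612) = -(44 - 1953)/50/2582 = -1/50*(-1909)*(1/2582) = (1909/50)*(1/2582) = 1909/129100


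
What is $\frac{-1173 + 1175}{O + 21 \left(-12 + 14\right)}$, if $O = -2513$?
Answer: $- \frac{2}{2471} \approx -0.00080939$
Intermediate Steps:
$\frac{-1173 + 1175}{O + 21 \left(-12 + 14\right)} = \frac{-1173 + 1175}{-2513 + 21 \left(-12 + 14\right)} = \frac{2}{-2513 + 21 \cdot 2} = \frac{2}{-2513 + 42} = \frac{2}{-2471} = 2 \left(- \frac{1}{2471}\right) = - \frac{2}{2471}$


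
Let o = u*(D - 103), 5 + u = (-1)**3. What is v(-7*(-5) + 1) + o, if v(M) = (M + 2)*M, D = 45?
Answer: 1716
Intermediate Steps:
u = -6 (u = -5 + (-1)**3 = -5 - 1 = -6)
v(M) = M*(2 + M) (v(M) = (2 + M)*M = M*(2 + M))
o = 348 (o = -6*(45 - 103) = -6*(-58) = 348)
v(-7*(-5) + 1) + o = (-7*(-5) + 1)*(2 + (-7*(-5) + 1)) + 348 = (35 + 1)*(2 + (35 + 1)) + 348 = 36*(2 + 36) + 348 = 36*38 + 348 = 1368 + 348 = 1716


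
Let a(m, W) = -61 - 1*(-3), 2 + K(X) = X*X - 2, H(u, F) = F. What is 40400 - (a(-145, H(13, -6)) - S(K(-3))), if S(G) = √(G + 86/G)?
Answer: 40458 + √555/5 ≈ 40463.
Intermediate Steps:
K(X) = -4 + X² (K(X) = -2 + (X*X - 2) = -2 + (X² - 2) = -2 + (-2 + X²) = -4 + X²)
a(m, W) = -58 (a(m, W) = -61 + 3 = -58)
40400 - (a(-145, H(13, -6)) - S(K(-3))) = 40400 - (-58 - √((-4 + (-3)²) + 86/(-4 + (-3)²))) = 40400 - (-58 - √((-4 + 9) + 86/(-4 + 9))) = 40400 - (-58 - √(5 + 86/5)) = 40400 - (-58 - √(111/5)) = 40400 - (-58 - √555/5) = 40400 + (58 + √555/5) = 40458 + √555/5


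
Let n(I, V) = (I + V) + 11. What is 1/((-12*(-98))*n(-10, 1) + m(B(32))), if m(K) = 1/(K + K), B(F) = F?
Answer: 64/150529 ≈ 0.00042517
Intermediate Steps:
n(I, V) = 11 + I + V
m(K) = 1/(2*K)
1/((-12*(-98))*n(-10, 1) + m(B(32))) = 1/((-12*(-98))*(11 - 10 + 1) + (½)/32) = 1/(1176*2 + (½)*(1/32)) = 1/(2352 + 1/64) = 1/(150529/64) = 64/150529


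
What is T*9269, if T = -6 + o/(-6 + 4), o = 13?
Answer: -231725/2 ≈ -1.1586e+5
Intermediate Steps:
T = -25/2 (T = -6 + 13/(-6 + 4) = -6 + 13/(-2) = -6 + 13*(-½) = -6 - 13/2 = -25/2 ≈ -12.500)
T*9269 = -25/2*9269 = -231725/2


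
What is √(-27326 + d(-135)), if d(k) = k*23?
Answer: I*√30431 ≈ 174.44*I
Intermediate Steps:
d(k) = 23*k
√(-27326 + d(-135)) = √(-27326 + 23*(-135)) = √(-27326 - 3105) = √(-30431) = I*√30431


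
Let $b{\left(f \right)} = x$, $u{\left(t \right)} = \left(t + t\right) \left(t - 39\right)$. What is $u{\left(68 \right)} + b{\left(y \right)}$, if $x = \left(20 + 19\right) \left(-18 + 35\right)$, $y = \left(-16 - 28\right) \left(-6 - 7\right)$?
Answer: $4607$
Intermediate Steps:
$y = 572$ ($y = \left(-44\right) \left(-13\right) = 572$)
$x = 663$ ($x = 39 \cdot 17 = 663$)
$u{\left(t \right)} = 2 t \left(-39 + t\right)$
$b{\left(f \right)} = 663$
$u{\left(68 \right)} + b{\left(y \right)} = 2 \cdot 68 \left(-39 + 68\right) + 663 = 2 \cdot 68 \cdot 29 + 663 = 3944 + 663 = 4607$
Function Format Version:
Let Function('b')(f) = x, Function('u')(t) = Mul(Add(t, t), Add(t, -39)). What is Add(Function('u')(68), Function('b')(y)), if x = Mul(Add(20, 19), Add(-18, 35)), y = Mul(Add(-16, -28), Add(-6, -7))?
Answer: 4607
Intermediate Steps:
y = 572 (y = Mul(-44, -13) = 572)
x = 663 (x = Mul(39, 17) = 663)
Function('u')(t) = Mul(2, t, Add(-39, t)) (Function('u')(t) = Mul(Mul(2, t), Add(-39, t)) = Mul(2, t, Add(-39, t)))
Function('b')(f) = 663
Add(Function('u')(68), Function('b')(y)) = Add(Mul(2, 68, Add(-39, 68)), 663) = Add(Mul(2, 68, 29), 663) = Add(3944, 663) = 4607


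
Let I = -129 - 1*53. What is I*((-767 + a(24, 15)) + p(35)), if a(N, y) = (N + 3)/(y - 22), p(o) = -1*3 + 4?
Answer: 140114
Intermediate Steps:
p(o) = 1 (p(o) = -3 + 4 = 1)
a(N, y) = (3 + N)/(-22 + y)
I = -182 (I = -129 - 53 = -182)
I*((-767 + a(24, 15)) + p(35)) = -182*((-767 + (3 + 24)/(-22 + 15)) + 1) = -182*((-767 + 27/(-7)) + 1) = -182*((-767 - ⅐*27) + 1) = -182*((-767 - 27/7) + 1) = -182*(-5396/7 + 1) = -182*(-5389/7) = 140114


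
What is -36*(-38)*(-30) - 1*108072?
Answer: -149112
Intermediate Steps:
-36*(-38)*(-30) - 1*108072 = 1368*(-30) - 108072 = -41040 - 108072 = -149112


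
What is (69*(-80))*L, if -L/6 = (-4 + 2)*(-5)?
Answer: 331200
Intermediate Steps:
L = -60 (L = -6*(-4 + 2)*(-5) = -(-12)*(-5) = -6*10 = -60)
(69*(-80))*L = (69*(-80))*(-60) = -5520*(-60) = 331200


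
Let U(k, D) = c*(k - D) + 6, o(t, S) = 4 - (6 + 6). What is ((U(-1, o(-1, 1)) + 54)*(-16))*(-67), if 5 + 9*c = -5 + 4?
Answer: 177952/3 ≈ 59317.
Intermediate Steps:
o(t, S) = -8 (o(t, S) = 4 - 1*12 = 4 - 12 = -8)
c = -⅔ (c = -5/9 + (-5 + 4)/9 = -5/9 + (⅑)*(-1) = -5/9 - ⅑ = -⅔ ≈ -0.66667)
U(k, D) = 6 - 2*k/3 + 2*D/3 (U(k, D) = -2*(k - D)/3 + 6 = (-2*k/3 + 2*D/3) + 6 = 6 - 2*k/3 + 2*D/3)
((U(-1, o(-1, 1)) + 54)*(-16))*(-67) = (((6 - ⅔*(-1) + (⅔)*(-8)) + 54)*(-16))*(-67) = (((6 + ⅔ - 16/3) + 54)*(-16))*(-67) = ((4/3 + 54)*(-16))*(-67) = ((166/3)*(-16))*(-67) = -2656/3*(-67) = 177952/3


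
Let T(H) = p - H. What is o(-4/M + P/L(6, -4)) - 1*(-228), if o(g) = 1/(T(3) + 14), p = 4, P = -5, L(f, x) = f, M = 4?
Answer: 3421/15 ≈ 228.07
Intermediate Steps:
T(H) = 4 - H
o(g) = 1/15 (o(g) = 1/((4 - 1*3) + 14) = 1/((4 - 3) + 14) = 1/(1 + 14) = 1/15)
o(-4/M + P/L(6, -4)) - 1*(-228) = 1/15 - 1*(-228) = 1/15 + 228 = 3421/15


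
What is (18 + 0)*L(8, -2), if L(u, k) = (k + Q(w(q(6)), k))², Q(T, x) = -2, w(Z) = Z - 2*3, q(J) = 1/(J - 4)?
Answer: 288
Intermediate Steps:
q(J) = 1/(-4 + J)
w(Z) = -6 + Z (w(Z) = Z - 6 = -6 + Z)
L(u, k) = (-2 + k)² (L(u, k) = (k - 2)² = (-2 + k)²)
(18 + 0)*L(8, -2) = (18 + 0)*(-2 - 2)² = 18*(-4)² = 18*16 = 288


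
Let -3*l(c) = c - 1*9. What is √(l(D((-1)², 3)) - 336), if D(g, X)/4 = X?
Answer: I*√337 ≈ 18.358*I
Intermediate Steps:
D(g, X) = 4*X
l(c) = 3 - c/3 (l(c) = -(c - 1*9)/3 = -(c - 9)/3 = -(-9 + c)/3 = 3 - c/3)
√(l(D((-1)², 3)) - 336) = √((3 - 4*3/3) - 336) = √((3 - ⅓*12) - 336) = √((3 - 4) - 336) = √(-1 - 336) = √(-337) = I*√337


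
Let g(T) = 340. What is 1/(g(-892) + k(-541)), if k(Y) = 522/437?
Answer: 437/149102 ≈ 0.0029309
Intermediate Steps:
k(Y) = 522/437 (k(Y) = 522*(1/437) = 522/437)
1/(g(-892) + k(-541)) = 1/(340 + 522/437) = 1/(149102/437) = 437/149102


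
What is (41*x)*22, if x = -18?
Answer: -16236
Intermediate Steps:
(41*x)*22 = (41*(-18))*22 = -738*22 = -16236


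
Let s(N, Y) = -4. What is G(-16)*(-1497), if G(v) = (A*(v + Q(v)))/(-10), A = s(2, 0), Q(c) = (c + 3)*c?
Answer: -574848/5 ≈ -1.1497e+5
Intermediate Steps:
Q(c) = c*(3 + c) (Q(c) = (3 + c)*c = c*(3 + c))
A = -4
G(v) = 2*v/5 + 2*v*(3 + v)/5 (G(v) = -4*(v + v*(3 + v))/(-10) = (-4*v - 4*v*(3 + v))*(-⅒) = 2*v/5 + 2*v*(3 + v)/5)
G(-16)*(-1497) = ((⅖)*(-16)*(4 - 16))*(-1497) = ((⅖)*(-16)*(-12))*(-1497) = (384/5)*(-1497) = -574848/5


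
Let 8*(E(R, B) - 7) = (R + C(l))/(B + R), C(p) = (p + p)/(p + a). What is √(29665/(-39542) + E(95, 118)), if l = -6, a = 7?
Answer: √6184083374214/990876 ≈ 2.5097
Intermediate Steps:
C(p) = 2*p/(7 + p) (C(p) = (p + p)/(p + 7) = (2*p)/(7 + p) = 2*p/(7 + p))
E(R, B) = 7 + (-12 + R)/(8*(B + R)) (E(R, B) = 7 + ((R + 2*(-6)/(7 - 6))/(B + R))/8 = 7 + ((R + 2*(-6)/1)/(B + R))/8 = 7 + ((R + 2*(-6)*1)/(B + R))/8 = 7 + ((R - 12)/(B + R))/8 = 7 + ((-12 + R)/(B + R))/8 = 7 + (-12 + R)/(8*(B + R)))
√(29665/(-39542) + E(95, 118)) = √(29665/(-39542) + (-12 + 56*118 + 57*95)/(8*(118 + 95))) = √(29665*(-1/39542) + (⅛)*(-12 + 6608 + 5415)/213) = √(-1745/2326 + (⅛)*(1/213)*12011) = √(-1745/2326 + 12011/1704) = √(12482053/1981752) = √6184083374214/990876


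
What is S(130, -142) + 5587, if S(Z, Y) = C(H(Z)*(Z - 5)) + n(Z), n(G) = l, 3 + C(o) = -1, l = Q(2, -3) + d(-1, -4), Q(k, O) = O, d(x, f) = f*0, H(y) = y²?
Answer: 5580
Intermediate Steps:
d(x, f) = 0
l = -3 (l = -3 + 0 = -3)
C(o) = -4 (C(o) = -3 - 1 = -4)
n(G) = -3
S(Z, Y) = -7 (S(Z, Y) = -4 - 3 = -7)
S(130, -142) + 5587 = -7 + 5587 = 5580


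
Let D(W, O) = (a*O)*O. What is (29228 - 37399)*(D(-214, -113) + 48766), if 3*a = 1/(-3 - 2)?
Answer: -5872669291/15 ≈ -3.9151e+8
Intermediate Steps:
a = -1/15 (a = 1/(3*(-3 - 2)) = (1/3)/(-5) = (1/3)*(-1/5) = -1/15 ≈ -0.066667)
D(W, O) = -O**2/15 (D(W, O) = (-O/15)*O = -O**2/15)
(29228 - 37399)*(D(-214, -113) + 48766) = (29228 - 37399)*(-1/15*(-113)**2 + 48766) = -8171*(-1/15*12769 + 48766) = -8171*(-12769/15 + 48766) = -8171*718721/15 = -5872669291/15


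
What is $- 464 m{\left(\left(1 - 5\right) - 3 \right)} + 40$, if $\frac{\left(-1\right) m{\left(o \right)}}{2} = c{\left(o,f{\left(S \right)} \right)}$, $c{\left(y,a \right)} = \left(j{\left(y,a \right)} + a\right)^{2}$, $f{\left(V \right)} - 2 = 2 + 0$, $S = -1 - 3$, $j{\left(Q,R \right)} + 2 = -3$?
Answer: $968$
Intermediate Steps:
$j{\left(Q,R \right)} = -5$ ($j{\left(Q,R \right)} = -2 - 3 = -5$)
$S = -4$ ($S = -1 - 3 = -4$)
$f{\left(V \right)} = 4$ ($f{\left(V \right)} = 2 + \left(2 + 0\right) = 2 + 2 = 4$)
$c{\left(y,a \right)} = \left(-5 + a\right)^{2}$
$m{\left(o \right)} = -2$ ($m{\left(o \right)} = - 2 \left(-5 + 4\right)^{2} = - 2 \left(-1\right)^{2} = \left(-2\right) 1 = -2$)
$- 464 m{\left(\left(1 - 5\right) - 3 \right)} + 40 = \left(-464\right) \left(-2\right) + 40 = 928 + 40 = 968$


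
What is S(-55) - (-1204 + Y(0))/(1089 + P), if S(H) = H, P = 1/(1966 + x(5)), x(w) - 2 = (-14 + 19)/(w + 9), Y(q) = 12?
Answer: -1617679341/30009587 ≈ -53.905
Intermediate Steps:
x(w) = 2 + 5/(9 + w) (x(w) = 2 + (-14 + 19)/(w + 9) = 2 + 5/(9 + w))
P = 14/27557 (P = 1/(1966 + (23 + 2*5)/(9 + 5)) = 1/(1966 + (23 + 10)/14) = 1/(1966 + (1/14)*33) = 1/(1966 + 33/14) = 1/(27557/14) = 14/27557 ≈ 0.00050804)
S(-55) - (-1204 + Y(0))/(1089 + P) = -55 - (-1204 + 12)/(1089 + 14/27557) = -55 - (-1192)/30009587/27557 = -55 - (-1192)*27557/30009587 = -55 - 1*(-32847944/30009587) = -55 + 32847944/30009587 = -1617679341/30009587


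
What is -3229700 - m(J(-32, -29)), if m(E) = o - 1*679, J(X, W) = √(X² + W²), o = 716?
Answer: -3229737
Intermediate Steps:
J(X, W) = √(W² + X²)
m(E) = 37 (m(E) = 716 - 1*679 = 716 - 679 = 37)
-3229700 - m(J(-32, -29)) = -3229700 - 1*37 = -3229700 - 37 = -3229737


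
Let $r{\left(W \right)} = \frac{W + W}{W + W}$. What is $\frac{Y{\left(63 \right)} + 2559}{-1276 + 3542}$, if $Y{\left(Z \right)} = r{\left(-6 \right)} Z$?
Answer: $\frac{1311}{1133} \approx 1.1571$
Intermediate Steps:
$r{\left(W \right)} = 1$ ($r{\left(W \right)} = \frac{2 W}{2 W} = 2 W \frac{1}{2 W} = 1$)
$Y{\left(Z \right)} = Z$ ($Y{\left(Z \right)} = 1 Z = Z$)
$\frac{Y{\left(63 \right)} + 2559}{-1276 + 3542} = \frac{63 + 2559}{-1276 + 3542} = \frac{2622}{2266} = 2622 \cdot \frac{1}{2266} = \frac{1311}{1133}$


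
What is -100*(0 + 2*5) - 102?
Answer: -1102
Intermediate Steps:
-100*(0 + 2*5) - 102 = -100*(0 + 10) - 102 = -100*10 - 102 = -1000 - 102 = -1102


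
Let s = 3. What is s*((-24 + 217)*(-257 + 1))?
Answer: -148224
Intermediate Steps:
s*((-24 + 217)*(-257 + 1)) = 3*((-24 + 217)*(-257 + 1)) = 3*(193*(-256)) = 3*(-49408) = -148224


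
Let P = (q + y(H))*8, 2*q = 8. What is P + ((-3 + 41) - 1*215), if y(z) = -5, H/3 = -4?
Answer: -185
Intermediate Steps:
H = -12 (H = 3*(-4) = -12)
q = 4 (q = (1/2)*8 = 4)
P = -8 (P = (4 - 5)*8 = -1*8 = -8)
P + ((-3 + 41) - 1*215) = -8 + ((-3 + 41) - 1*215) = -8 + (38 - 215) = -8 - 177 = -185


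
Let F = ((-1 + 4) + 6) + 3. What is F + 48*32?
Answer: 1548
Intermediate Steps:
F = 12 (F = (3 + 6) + 3 = 9 + 3 = 12)
F + 48*32 = 12 + 48*32 = 12 + 1536 = 1548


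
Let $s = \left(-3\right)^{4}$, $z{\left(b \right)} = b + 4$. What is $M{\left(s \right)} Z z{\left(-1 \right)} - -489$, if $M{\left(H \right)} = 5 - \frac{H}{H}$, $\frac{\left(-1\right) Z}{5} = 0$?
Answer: $489$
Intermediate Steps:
$Z = 0$ ($Z = \left(-5\right) 0 = 0$)
$z{\left(b \right)} = 4 + b$
$s = 81$
$M{\left(H \right)} = 4$ ($M{\left(H \right)} = 5 - 1 = 4$)
$M{\left(s \right)} Z z{\left(-1 \right)} - -489 = 4 \cdot 0 \left(4 - 1\right) - -489 = 0 \cdot 3 + 489 = 0 + 489 = 489$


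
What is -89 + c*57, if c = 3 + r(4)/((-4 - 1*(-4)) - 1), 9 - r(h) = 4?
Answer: -203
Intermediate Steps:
r(h) = 5 (r(h) = 9 - 1*4 = 9 - 4 = 5)
c = -2 (c = 3 + 5/((-4 - 1*(-4)) - 1) = 3 + 5/((-4 + 4) - 1) = 3 + 5/(0 - 1) = 3 + 5/(-1) = 3 - 1*5 = 3 - 5 = -2)
-89 + c*57 = -89 - 2*57 = -89 - 114 = -203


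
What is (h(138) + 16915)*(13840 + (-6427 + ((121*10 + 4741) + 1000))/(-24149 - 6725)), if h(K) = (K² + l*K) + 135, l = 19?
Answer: 8271588921688/15437 ≈ 5.3583e+8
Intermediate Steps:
h(K) = 135 + K² + 19*K (h(K) = (K² + 19*K) + 135 = 135 + K² + 19*K)
(h(138) + 16915)*(13840 + (-6427 + ((121*10 + 4741) + 1000))/(-24149 - 6725)) = ((135 + 138² + 19*138) + 16915)*(13840 + (-6427 + ((121*10 + 4741) + 1000))/(-24149 - 6725)) = ((135 + 19044 + 2622) + 16915)*(13840 + (-6427 + ((1210 + 4741) + 1000))/(-30874)) = (21801 + 16915)*(13840 + (-6427 + (5951 + 1000))*(-1/30874)) = 38716*(13840 + (-6427 + 6951)*(-1/30874)) = 38716*(13840 + 524*(-1/30874)) = 38716*(13840 - 262/15437) = 38716*(213647818/15437) = 8271588921688/15437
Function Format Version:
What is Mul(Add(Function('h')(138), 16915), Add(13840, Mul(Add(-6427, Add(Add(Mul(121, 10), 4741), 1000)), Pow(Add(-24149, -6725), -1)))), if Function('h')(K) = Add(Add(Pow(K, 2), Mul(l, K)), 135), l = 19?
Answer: Rational(8271588921688, 15437) ≈ 5.3583e+8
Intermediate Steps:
Function('h')(K) = Add(135, Pow(K, 2), Mul(19, K)) (Function('h')(K) = Add(Add(Pow(K, 2), Mul(19, K)), 135) = Add(135, Pow(K, 2), Mul(19, K)))
Mul(Add(Function('h')(138), 16915), Add(13840, Mul(Add(-6427, Add(Add(Mul(121, 10), 4741), 1000)), Pow(Add(-24149, -6725), -1)))) = Mul(Add(Add(135, Pow(138, 2), Mul(19, 138)), 16915), Add(13840, Mul(Add(-6427, Add(Add(Mul(121, 10), 4741), 1000)), Pow(Add(-24149, -6725), -1)))) = Mul(Add(Add(135, 19044, 2622), 16915), Add(13840, Mul(Add(-6427, Add(Add(1210, 4741), 1000)), Pow(-30874, -1)))) = Mul(Add(21801, 16915), Add(13840, Mul(Add(-6427, Add(5951, 1000)), Rational(-1, 30874)))) = Mul(38716, Add(13840, Mul(Add(-6427, 6951), Rational(-1, 30874)))) = Mul(38716, Add(13840, Mul(524, Rational(-1, 30874)))) = Mul(38716, Add(13840, Rational(-262, 15437))) = Mul(38716, Rational(213647818, 15437)) = Rational(8271588921688, 15437)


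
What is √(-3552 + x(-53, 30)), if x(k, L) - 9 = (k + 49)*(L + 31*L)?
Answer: I*√7383 ≈ 85.924*I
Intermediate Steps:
x(k, L) = 9 + 32*L*(49 + k) (x(k, L) = 9 + (k + 49)*(L + 31*L) = 9 + (49 + k)*(32*L) = 9 + 32*L*(49 + k))
√(-3552 + x(-53, 30)) = √(-3552 + (9 + 1568*30 + 32*30*(-53))) = √(-3552 + (9 + 47040 - 50880)) = √(-3552 - 3831) = √(-7383) = I*√7383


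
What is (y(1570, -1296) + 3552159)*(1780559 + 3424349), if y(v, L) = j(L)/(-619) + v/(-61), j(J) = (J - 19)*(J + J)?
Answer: 697026094410458468/37759 ≈ 1.8460e+13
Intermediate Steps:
j(J) = 2*J*(-19 + J) (j(J) = (-19 + J)*(2*J) = 2*J*(-19 + J))
y(v, L) = -v/61 - 2*L*(-19 + L)/619 (y(v, L) = (2*L*(-19 + L))/(-619) + v/(-61) = (2*L*(-19 + L))*(-1/619) + v*(-1/61) = -2*L*(-19 + L)/619 - v/61 = -v/61 - 2*L*(-19 + L)/619)
(y(1570, -1296) + 3552159)*(1780559 + 3424349) = ((-1/61*1570 - 2/619*(-1296)*(-19 - 1296)) + 3552159)*(1780559 + 3424349) = ((-1570/61 - 2/619*(-1296)*(-1315)) + 3552159)*5204908 = ((-1570/61 - 3408480/619) + 3552159)*5204908 = (-208889110/37759 + 3552159)*5204908 = (133917082571/37759)*5204908 = 697026094410458468/37759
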